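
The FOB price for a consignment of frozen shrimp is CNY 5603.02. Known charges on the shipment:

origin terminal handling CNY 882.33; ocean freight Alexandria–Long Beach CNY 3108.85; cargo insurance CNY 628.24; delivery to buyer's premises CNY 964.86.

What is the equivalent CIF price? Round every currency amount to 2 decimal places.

CIF price: CNY 9340.11

Not relevant to the conversion: origin terminal — on the seller under both FOB and CIF; already in the FOB price and stays in the CIF price. delivery — on the buyer under both terms; not part of either seller's price.
From FOB to CIF, the seller additionally bears: freight, insurance.
CIF price = 5603.02 + 3108.85 + 628.24 = 9340.11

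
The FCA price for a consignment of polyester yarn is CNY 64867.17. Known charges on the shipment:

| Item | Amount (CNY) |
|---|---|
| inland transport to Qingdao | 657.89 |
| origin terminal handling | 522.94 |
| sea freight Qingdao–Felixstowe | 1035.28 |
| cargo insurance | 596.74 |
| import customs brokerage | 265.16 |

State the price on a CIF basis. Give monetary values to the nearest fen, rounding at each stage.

Not relevant to the conversion: inland to port — on the seller under both FCA and CIF; already in the FCA price and stays in the CIF price. brokerage — on the buyer under both terms; not part of either seller's price.
From FCA to CIF, the seller additionally bears: origin terminal, freight, insurance.
CIF price = 64867.17 + 522.94 + 1035.28 + 596.74 = 67022.13

CIF price: CNY 67022.13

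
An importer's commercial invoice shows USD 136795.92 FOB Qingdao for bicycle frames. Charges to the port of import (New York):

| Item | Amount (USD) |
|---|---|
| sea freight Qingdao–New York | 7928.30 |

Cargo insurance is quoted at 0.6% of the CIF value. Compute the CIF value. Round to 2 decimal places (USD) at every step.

CIF value: USD 145597.81

Let C be the CIF value. C = FOB price + freight + 0.6% × C
C − 0.6% × C = 136795.92 + 7928.30
0.994 × C = 144724.22
C = 144724.22 / 0.994 = 145597.81
Insurance premium = 0.6% × 145597.81 = 873.59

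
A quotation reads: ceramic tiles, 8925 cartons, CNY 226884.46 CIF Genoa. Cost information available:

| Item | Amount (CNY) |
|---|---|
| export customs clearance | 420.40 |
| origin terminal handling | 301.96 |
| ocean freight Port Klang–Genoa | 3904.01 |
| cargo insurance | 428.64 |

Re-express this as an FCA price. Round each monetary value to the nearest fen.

Not relevant to the conversion: export clearance — on the seller under both CIF and FCA; already in the CIF price and stays in the FCA price.
From CIF to FCA, the seller no longer bears: origin terminal, freight, insurance.
FCA price = 226884.46 − 301.96 − 3904.01 − 428.64 = 222249.85

FCA price: CNY 222249.85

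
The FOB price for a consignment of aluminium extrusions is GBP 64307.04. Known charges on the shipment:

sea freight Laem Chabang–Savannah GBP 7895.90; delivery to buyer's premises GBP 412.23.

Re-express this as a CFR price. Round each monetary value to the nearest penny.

Not relevant to the conversion: delivery — on the buyer under both terms; not part of either seller's price.
From FOB to CFR, the seller additionally bears: freight.
CFR price = 64307.04 + 7895.90 = 72202.94

CFR price: GBP 72202.94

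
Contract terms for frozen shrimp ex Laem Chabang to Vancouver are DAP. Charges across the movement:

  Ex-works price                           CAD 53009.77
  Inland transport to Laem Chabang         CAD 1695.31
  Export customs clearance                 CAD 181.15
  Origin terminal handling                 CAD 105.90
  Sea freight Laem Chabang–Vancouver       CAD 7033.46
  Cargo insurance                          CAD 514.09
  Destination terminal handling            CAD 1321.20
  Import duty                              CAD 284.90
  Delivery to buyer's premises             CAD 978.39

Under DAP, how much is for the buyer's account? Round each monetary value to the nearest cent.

Buyer's account: CAD 284.90

DAP: the seller bears all costs to the named destination except import duty and clearance.
Seller's account: goods 53009.77 + inland to port 1695.31 + export clearance 181.15 + origin terminal 105.90 + freight 7033.46 + insurance 514.09 + destination terminal 1321.20 + delivery 978.39 = 64839.27
Buyer's account: duty 284.90 = 284.90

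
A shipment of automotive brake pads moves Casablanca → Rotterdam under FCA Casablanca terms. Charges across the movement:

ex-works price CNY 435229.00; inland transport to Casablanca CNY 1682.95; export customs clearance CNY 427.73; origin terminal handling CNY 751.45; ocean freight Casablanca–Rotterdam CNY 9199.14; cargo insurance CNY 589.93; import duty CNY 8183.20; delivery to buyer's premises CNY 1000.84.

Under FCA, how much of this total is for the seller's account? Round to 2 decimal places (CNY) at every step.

FCA: the seller delivers export-cleared goods to the carrier; the buyer bears costs from that point.
Seller's account: goods 435229.00 + inland to port 1682.95 + export clearance 427.73 = 437339.68
Buyer's account: origin terminal 751.45 + freight 9199.14 + insurance 589.93 + duty 8183.20 + delivery 1000.84 = 19724.56

Seller's account: CNY 437339.68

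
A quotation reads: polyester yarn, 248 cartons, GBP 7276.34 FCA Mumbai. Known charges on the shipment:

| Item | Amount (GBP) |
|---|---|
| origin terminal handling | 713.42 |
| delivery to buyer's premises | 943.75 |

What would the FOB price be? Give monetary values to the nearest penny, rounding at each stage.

FOB price: GBP 7989.76

Not relevant to the conversion: delivery — on the buyer under both terms; not part of either seller's price.
From FCA to FOB, the seller additionally bears: origin terminal.
FOB price = 7276.34 + 713.42 = 7989.76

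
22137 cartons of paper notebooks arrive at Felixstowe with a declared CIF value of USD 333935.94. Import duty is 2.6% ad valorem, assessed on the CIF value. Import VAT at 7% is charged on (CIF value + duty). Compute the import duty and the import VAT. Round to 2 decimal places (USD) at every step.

Import duty: USD 8682.33; import VAT: USD 23983.28

Import duty = 333935.94 × 2.6% = 8682.33
VAT base = CIF + duty = 333935.94 + 8682.33 = 342618.27
Import VAT = 342618.27 × 7% = 23983.28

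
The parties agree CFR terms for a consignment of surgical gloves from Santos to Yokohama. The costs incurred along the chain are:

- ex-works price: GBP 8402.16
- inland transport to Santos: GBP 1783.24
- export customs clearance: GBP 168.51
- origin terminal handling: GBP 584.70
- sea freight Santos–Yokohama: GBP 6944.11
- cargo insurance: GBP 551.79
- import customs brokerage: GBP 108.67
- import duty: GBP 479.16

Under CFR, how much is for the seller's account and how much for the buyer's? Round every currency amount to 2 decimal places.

CFR: the seller pays costs through ocean freight to the destination port, but not insurance.
Seller's account: goods 8402.16 + inland to port 1783.24 + export clearance 168.51 + origin terminal 584.70 + freight 6944.11 = 17882.72
Buyer's account: insurance 551.79 + brokerage 108.67 + duty 479.16 = 1139.62

Seller: GBP 17882.72; buyer: GBP 1139.62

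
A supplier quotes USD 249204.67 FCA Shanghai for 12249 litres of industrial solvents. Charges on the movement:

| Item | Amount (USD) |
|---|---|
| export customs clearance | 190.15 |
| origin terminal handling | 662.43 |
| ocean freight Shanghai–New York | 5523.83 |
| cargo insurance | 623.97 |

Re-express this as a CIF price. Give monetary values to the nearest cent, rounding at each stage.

Not relevant to the conversion: export clearance — on the seller under both FCA and CIF; already in the FCA price and stays in the CIF price.
From FCA to CIF, the seller additionally bears: origin terminal, freight, insurance.
CIF price = 249204.67 + 662.43 + 5523.83 + 623.97 = 256014.90

CIF price: USD 256014.90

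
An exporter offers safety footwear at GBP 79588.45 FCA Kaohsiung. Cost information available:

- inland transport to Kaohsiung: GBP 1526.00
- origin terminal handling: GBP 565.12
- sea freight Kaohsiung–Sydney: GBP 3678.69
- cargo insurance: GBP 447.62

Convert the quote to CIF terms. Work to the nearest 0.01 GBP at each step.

Not relevant to the conversion: inland to port — on the seller under both FCA and CIF; already in the FCA price and stays in the CIF price.
From FCA to CIF, the seller additionally bears: origin terminal, freight, insurance.
CIF price = 79588.45 + 565.12 + 3678.69 + 447.62 = 84279.88

CIF price: GBP 84279.88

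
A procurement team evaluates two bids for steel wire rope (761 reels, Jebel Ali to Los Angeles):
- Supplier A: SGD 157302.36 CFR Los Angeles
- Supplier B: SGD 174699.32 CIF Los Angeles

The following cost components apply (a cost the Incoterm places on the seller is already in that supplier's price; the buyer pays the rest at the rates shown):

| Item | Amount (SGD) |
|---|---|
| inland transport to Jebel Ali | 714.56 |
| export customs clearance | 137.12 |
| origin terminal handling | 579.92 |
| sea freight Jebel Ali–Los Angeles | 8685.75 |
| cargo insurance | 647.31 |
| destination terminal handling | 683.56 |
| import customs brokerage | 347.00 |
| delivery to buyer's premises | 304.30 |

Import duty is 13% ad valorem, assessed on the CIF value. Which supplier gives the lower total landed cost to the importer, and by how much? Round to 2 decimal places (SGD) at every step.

Supplier A is cheaper by SGD 18927.10

Supplier A (CFR):
CIF value = CFR price + insurance = 157302.36 + 647.31 = 157949.67
Import duty = 157949.67 × 13% = 20533.46
Buyer bears (A): 647.31 + 683.56 + 347.00 + 304.30 = 1982.17
Landed cost (A) = invoice 157302.36 + 1982.17 + duty 20533.46 = 179817.99
Supplier B (CIF):
The CIF price already equals the CIF value: 174699.32
Import duty = 174699.32 × 13% = 22710.91
Buyer bears (B): 683.56 + 347.00 + 304.30 = 1334.86
Landed cost (B) = invoice 174699.32 + 1334.86 + duty 22710.91 = 198745.09
Difference = |179817.99 − 198745.09| = 18927.10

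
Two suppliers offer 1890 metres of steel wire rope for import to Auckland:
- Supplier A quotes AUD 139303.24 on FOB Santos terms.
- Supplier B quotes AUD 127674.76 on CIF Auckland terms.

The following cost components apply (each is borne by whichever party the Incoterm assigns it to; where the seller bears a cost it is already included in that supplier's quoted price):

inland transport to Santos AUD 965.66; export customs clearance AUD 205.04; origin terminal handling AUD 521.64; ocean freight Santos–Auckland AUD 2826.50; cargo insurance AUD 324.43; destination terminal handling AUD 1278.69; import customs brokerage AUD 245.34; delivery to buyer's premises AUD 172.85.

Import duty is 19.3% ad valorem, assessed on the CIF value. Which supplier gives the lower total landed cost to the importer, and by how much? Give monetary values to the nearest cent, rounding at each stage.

Supplier B is cheaper by AUD 17631.83

Supplier A (FOB):
CIF value = FOB price + freight + insurance = 139303.24 + 2826.50 + 324.43 = 142454.17
Import duty = 142454.17 × 19.3% = 27493.65
Buyer bears (A): 2826.50 + 324.43 + 1278.69 + 245.34 + 172.85 = 4847.81
Landed cost (A) = invoice 139303.24 + 4847.81 + duty 27493.65 = 171644.70
Supplier B (CIF):
The CIF price already equals the CIF value: 127674.76
Import duty = 127674.76 × 19.3% = 24641.23
Buyer bears (B): 1278.69 + 245.34 + 172.85 = 1696.88
Landed cost (B) = invoice 127674.76 + 1696.88 + duty 24641.23 = 154012.87
Difference = |171644.70 − 154012.87| = 17631.83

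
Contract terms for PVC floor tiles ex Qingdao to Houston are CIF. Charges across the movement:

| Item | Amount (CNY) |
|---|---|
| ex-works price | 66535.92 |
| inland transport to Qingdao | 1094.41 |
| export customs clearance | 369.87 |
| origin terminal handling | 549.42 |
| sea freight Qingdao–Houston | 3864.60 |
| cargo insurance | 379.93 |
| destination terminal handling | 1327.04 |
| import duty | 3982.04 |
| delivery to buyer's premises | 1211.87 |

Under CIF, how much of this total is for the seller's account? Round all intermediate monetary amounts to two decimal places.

Seller's account: CNY 72794.15

CIF: the seller pays costs through ocean freight and marine insurance to the destination port.
Seller's account: goods 66535.92 + inland to port 1094.41 + export clearance 369.87 + origin terminal 549.42 + freight 3864.60 + insurance 379.93 = 72794.15
Buyer's account: destination terminal 1327.04 + duty 3982.04 + delivery 1211.87 = 6520.95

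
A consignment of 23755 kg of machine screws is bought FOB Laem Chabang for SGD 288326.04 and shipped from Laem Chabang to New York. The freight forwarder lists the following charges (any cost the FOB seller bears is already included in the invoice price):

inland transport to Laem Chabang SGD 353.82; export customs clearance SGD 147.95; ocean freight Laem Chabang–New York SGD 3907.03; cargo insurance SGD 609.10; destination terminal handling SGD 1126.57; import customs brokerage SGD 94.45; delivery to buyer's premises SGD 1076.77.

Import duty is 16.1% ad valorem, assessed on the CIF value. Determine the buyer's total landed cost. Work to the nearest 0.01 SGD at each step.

FOB: the seller bears costs until goods are on board at the origin port; the buyer bears freight, insurance and all costs thereafter.
Already in the invoice (seller's account under FOB): inland to port, export clearance — exclude.
CIF value = FOB price + freight + insurance = 288326.04 + 3907.03 + 609.10 = 292842.17
Import duty = 292842.17 × 16.1% = 47147.59
Buyer bears: freight 3907.03 + insurance 609.10 + destination terminal 1126.57 + brokerage 94.45 + delivery 1076.77 + duty 47147.59 = 53961.51
Landed cost = invoice 288326.04 + 53961.51 = 342287.55

Total landed cost: SGD 342287.55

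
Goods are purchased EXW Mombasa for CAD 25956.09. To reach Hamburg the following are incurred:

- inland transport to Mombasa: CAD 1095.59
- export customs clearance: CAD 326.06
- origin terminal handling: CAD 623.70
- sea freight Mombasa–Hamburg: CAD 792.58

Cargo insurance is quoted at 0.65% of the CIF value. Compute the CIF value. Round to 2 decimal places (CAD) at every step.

CIF value: CAD 28982.41

Let C be the CIF value. C = EXW price + pre-shipment costs + freight + 0.65% × C
C − 0.65% × C = 25956.09 + 1095.59 + 326.06 + 623.70 + 792.58
0.9935 × C = 28794.02
C = 28794.02 / 0.9935 = 28982.41
Insurance premium = 0.65% × 28982.41 = 188.39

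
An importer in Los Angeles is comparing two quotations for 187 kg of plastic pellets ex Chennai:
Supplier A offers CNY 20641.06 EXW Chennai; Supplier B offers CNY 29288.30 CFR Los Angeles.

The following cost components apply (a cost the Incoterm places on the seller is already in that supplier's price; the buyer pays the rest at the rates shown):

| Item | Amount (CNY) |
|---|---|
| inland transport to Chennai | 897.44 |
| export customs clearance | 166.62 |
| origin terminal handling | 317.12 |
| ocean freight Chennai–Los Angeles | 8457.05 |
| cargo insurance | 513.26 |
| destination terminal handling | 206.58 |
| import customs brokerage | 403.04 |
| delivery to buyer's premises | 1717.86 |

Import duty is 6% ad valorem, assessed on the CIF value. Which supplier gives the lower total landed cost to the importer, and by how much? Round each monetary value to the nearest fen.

Supplier A (EXW):
CIF value = EXW price + inland to port + export clearance + origin terminal + freight + insurance = 20641.06 + 897.44 + 166.62 + 317.12 + 8457.05 + 513.26 = 30992.55
Import duty = 30992.55 × 6% = 1859.55
Buyer bears (A): 897.44 + 166.62 + 317.12 + 8457.05 + 513.26 + 206.58 + 403.04 + 1717.86 = 12678.97
Landed cost (A) = invoice 20641.06 + 12678.97 + duty 1859.55 = 35179.58
Supplier B (CFR):
CIF value = CFR price + insurance = 29288.30 + 513.26 = 29801.56
Import duty = 29801.56 × 6% = 1788.09
Buyer bears (B): 513.26 + 206.58 + 403.04 + 1717.86 = 2840.74
Landed cost (B) = invoice 29288.30 + 2840.74 + duty 1788.09 = 33917.13
Difference = |35179.58 − 33917.13| = 1262.45

Supplier B is cheaper by CNY 1262.45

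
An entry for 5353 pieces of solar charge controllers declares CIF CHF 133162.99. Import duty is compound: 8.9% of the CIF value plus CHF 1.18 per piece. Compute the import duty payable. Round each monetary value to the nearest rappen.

Import duty: CHF 18168.05

Ad valorem component: 133162.99 × 8.9% = 11851.51
Specific component: 5353 × 1.18 = 6316.54
Import duty = 11851.51 + 6316.54 = 18168.05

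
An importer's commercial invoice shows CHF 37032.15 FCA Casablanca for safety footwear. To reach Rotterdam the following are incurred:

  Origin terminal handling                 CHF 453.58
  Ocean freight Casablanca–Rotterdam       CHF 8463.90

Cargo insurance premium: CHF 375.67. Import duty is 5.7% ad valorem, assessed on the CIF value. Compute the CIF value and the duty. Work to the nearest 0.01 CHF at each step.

CIF value: CHF 46325.30; import duty: CHF 2640.54

CIF = FCA price + pre-shipment costs + freight + insurance
CIF = 37032.15 + 453.58 + 8463.90 + 375.67 = 46325.30
Import duty = 46325.30 × 5.7% = 2640.54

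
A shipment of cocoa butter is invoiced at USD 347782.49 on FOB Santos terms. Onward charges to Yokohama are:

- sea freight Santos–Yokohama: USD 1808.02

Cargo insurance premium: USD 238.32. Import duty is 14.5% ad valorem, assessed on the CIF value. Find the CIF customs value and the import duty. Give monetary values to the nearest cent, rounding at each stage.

CIF = FOB price + freight + insurance
CIF = 347782.49 + 1808.02 + 238.32 = 349828.83
Import duty = 349828.83 × 14.5% = 50725.18

CIF value: USD 349828.83; import duty: USD 50725.18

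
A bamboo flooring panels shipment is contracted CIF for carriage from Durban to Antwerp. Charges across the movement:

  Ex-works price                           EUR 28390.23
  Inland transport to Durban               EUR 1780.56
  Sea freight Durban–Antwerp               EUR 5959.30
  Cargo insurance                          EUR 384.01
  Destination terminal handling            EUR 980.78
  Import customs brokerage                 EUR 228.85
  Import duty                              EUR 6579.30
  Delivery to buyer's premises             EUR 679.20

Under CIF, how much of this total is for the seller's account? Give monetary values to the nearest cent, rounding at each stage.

Seller's account: EUR 36514.10

CIF: the seller pays costs through ocean freight and marine insurance to the destination port.
Seller's account: goods 28390.23 + inland to port 1780.56 + freight 5959.30 + insurance 384.01 = 36514.10
Buyer's account: destination terminal 980.78 + brokerage 228.85 + duty 6579.30 + delivery 679.20 = 8468.13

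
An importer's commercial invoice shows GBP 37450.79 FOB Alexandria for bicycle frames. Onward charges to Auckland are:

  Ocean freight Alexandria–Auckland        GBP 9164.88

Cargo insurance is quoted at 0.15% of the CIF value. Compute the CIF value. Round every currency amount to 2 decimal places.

Let C be the CIF value. C = FOB price + freight + 0.15% × C
C − 0.15% × C = 37450.79 + 9164.88
0.9985 × C = 46615.67
C = 46615.67 / 0.9985 = 46685.70
Insurance premium = 0.15% × 46685.70 = 70.03

CIF value: GBP 46685.70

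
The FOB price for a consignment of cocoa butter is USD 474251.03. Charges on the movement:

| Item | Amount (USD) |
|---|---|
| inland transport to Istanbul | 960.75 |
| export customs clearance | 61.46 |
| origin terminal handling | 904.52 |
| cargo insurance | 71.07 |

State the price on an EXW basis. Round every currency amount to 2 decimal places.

EXW price: USD 472324.30

Not relevant to the conversion: insurance — on the buyer under both terms; not part of either seller's price.
From FOB to EXW, the seller no longer bears: inland to port, export clearance, origin terminal.
EXW price = 474251.03 − 960.75 − 61.46 − 904.52 = 472324.30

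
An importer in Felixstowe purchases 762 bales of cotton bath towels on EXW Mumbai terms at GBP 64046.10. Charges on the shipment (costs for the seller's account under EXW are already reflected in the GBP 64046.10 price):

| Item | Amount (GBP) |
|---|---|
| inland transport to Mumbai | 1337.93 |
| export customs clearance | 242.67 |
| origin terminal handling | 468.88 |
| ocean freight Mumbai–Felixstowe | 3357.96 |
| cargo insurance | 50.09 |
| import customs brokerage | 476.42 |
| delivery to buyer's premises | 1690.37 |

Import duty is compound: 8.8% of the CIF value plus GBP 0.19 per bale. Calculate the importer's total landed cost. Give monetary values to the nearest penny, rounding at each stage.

Total landed cost: GBP 77931.52

EXW: the seller makes goods available at their premises; the buyer bears all onward costs.
CIF value = EXW price + inland to port + export clearance + origin terminal + freight + insurance = 64046.10 + 1337.93 + 242.67 + 468.88 + 3357.96 + 50.09 = 69503.63
Ad valorem component: 69503.63 × 8.8% = 6116.32
Specific component: 762 × 0.19 = 144.78
Import duty = 6116.32 + 144.78 = 6261.10
Buyer bears: inland to port 1337.93 + export clearance 242.67 + origin terminal 468.88 + freight 3357.96 + insurance 50.09 + brokerage 476.42 + delivery 1690.37 + duty 6261.10 = 13885.42
Landed cost = invoice 64046.10 + 13885.42 = 77931.52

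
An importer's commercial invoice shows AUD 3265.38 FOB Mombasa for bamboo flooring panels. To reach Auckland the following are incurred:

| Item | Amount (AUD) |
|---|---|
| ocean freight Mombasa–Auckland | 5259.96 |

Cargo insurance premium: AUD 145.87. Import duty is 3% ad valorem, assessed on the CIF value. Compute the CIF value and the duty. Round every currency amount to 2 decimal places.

CIF value: AUD 8671.21; import duty: AUD 260.14

CIF = FOB price + freight + insurance
CIF = 3265.38 + 5259.96 + 145.87 = 8671.21
Import duty = 8671.21 × 3% = 260.14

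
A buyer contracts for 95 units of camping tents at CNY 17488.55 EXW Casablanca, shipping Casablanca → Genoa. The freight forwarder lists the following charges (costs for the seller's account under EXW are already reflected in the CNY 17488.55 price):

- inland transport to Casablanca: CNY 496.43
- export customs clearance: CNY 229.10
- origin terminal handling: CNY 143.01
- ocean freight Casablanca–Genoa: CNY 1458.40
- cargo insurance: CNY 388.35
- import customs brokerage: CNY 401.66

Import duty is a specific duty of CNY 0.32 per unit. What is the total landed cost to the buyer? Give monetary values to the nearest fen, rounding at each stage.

EXW: the seller makes goods available at their premises; the buyer bears all onward costs.
CIF value = EXW price + inland to port + export clearance + origin terminal + freight + insurance = 17488.55 + 496.43 + 229.10 + 143.01 + 1458.40 + 388.35 = 20203.84
Import duty = 95 × 0.32 = 30.40
Buyer bears: inland to port 496.43 + export clearance 229.10 + origin terminal 143.01 + freight 1458.40 + insurance 388.35 + brokerage 401.66 + duty 30.40 = 3147.35
Landed cost = invoice 17488.55 + 3147.35 = 20635.90

Total landed cost: CNY 20635.90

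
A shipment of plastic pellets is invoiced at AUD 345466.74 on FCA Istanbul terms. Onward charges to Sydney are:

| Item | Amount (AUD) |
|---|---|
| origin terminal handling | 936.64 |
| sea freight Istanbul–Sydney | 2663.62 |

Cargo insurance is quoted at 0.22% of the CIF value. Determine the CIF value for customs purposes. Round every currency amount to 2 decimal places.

CIF value: AUD 349836.64

Let C be the CIF value. C = FCA price + pre-shipment costs + freight + 0.22% × C
C − 0.22% × C = 345466.74 + 936.64 + 2663.62
0.9978 × C = 349067.00
C = 349067.00 / 0.9978 = 349836.64
Insurance premium = 0.22% × 349836.64 = 769.64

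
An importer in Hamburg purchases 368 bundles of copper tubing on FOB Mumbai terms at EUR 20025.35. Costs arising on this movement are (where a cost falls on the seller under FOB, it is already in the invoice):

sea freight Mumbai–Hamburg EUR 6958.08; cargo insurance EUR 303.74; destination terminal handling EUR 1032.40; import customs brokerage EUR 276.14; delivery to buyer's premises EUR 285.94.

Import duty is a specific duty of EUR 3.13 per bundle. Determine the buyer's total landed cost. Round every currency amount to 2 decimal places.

FOB: the seller bears costs until goods are on board at the origin port; the buyer bears freight, insurance and all costs thereafter.
CIF value = FOB price + freight + insurance = 20025.35 + 6958.08 + 303.74 = 27287.17
Import duty = 368 × 3.13 = 1151.84
Buyer bears: freight 6958.08 + insurance 303.74 + destination terminal 1032.40 + brokerage 276.14 + delivery 285.94 + duty 1151.84 = 10008.14
Landed cost = invoice 20025.35 + 10008.14 = 30033.49

Total landed cost: EUR 30033.49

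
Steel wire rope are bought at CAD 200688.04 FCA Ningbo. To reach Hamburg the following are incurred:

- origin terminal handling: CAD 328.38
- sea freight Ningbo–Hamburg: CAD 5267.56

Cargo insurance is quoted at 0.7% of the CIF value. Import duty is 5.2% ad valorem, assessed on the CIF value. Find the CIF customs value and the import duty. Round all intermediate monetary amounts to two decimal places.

Let C be the CIF value. C = FCA price + pre-shipment costs + freight + 0.7% × C
C − 0.7% × C = 200688.04 + 328.38 + 5267.56
0.993 × C = 206283.98
C = 206283.98 / 0.993 = 207738.15
Insurance premium = 0.7% × 207738.15 = 1454.17
Import duty = 207738.15 × 5.2% = 10802.38

CIF value: CAD 207738.15; import duty: CAD 10802.38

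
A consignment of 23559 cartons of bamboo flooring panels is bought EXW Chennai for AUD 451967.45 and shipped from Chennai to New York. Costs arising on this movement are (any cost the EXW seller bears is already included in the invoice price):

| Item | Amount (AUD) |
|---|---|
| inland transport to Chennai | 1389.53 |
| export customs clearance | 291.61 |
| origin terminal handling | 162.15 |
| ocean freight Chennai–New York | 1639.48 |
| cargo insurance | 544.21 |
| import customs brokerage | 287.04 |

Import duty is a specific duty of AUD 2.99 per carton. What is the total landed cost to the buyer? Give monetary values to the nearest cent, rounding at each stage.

Total landed cost: AUD 526722.88

EXW: the seller makes goods available at their premises; the buyer bears all onward costs.
CIF value = EXW price + inland to port + export clearance + origin terminal + freight + insurance = 451967.45 + 1389.53 + 291.61 + 162.15 + 1639.48 + 544.21 = 455994.43
Import duty = 23559 × 2.99 = 70441.41
Buyer bears: inland to port 1389.53 + export clearance 291.61 + origin terminal 162.15 + freight 1639.48 + insurance 544.21 + brokerage 287.04 + duty 70441.41 = 74755.43
Landed cost = invoice 451967.45 + 74755.43 = 526722.88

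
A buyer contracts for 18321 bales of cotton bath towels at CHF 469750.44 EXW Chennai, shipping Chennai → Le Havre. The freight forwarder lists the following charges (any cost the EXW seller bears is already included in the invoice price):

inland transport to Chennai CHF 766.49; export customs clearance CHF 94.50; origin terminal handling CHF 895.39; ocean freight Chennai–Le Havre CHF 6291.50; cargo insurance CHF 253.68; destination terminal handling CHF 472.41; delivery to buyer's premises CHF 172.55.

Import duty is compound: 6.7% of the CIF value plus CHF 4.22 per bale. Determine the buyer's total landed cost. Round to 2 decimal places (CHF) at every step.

Total landed cost: CHF 588041.06

EXW: the seller makes goods available at their premises; the buyer bears all onward costs.
CIF value = EXW price + inland to port + export clearance + origin terminal + freight + insurance = 469750.44 + 766.49 + 94.50 + 895.39 + 6291.50 + 253.68 = 478052.00
Ad valorem component: 478052.00 × 6.7% = 32029.48
Specific component: 18321 × 4.22 = 77314.62
Import duty = 32029.48 + 77314.62 = 109344.10
Buyer bears: inland to port 766.49 + export clearance 94.50 + origin terminal 895.39 + freight 6291.50 + insurance 253.68 + destination terminal 472.41 + delivery 172.55 + duty 109344.10 = 118290.62
Landed cost = invoice 469750.44 + 118290.62 = 588041.06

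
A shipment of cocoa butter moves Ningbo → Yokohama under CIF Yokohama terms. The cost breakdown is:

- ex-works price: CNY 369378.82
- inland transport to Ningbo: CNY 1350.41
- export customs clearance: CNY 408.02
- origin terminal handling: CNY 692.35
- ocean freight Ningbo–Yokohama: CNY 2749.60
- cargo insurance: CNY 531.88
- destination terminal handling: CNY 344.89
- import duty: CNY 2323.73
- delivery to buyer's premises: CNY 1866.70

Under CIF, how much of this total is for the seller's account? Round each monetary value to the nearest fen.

Seller's account: CNY 375111.08

CIF: the seller pays costs through ocean freight and marine insurance to the destination port.
Seller's account: goods 369378.82 + inland to port 1350.41 + export clearance 408.02 + origin terminal 692.35 + freight 2749.60 + insurance 531.88 = 375111.08
Buyer's account: destination terminal 344.89 + duty 2323.73 + delivery 1866.70 = 4535.32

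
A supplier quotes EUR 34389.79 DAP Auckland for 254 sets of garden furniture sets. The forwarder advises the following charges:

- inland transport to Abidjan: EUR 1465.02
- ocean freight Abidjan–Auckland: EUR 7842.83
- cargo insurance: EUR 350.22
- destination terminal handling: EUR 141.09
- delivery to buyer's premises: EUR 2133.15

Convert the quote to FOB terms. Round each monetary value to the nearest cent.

Not relevant to the conversion: inland to port — on the seller under both DAP and FOB; already in the DAP price and stays in the FOB price.
From DAP to FOB, the seller no longer bears: freight, insurance, destination terminal, delivery.
FOB price = 34389.79 − 7842.83 − 350.22 − 141.09 − 2133.15 = 23922.50

FOB price: EUR 23922.50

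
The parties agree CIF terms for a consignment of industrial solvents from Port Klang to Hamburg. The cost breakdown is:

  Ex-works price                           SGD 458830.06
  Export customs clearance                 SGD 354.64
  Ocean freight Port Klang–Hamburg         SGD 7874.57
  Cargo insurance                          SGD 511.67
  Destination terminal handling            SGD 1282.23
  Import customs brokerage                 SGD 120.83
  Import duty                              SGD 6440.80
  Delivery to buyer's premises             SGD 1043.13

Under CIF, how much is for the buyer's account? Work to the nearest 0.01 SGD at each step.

CIF: the seller pays costs through ocean freight and marine insurance to the destination port.
Seller's account: goods 458830.06 + export clearance 354.64 + freight 7874.57 + insurance 511.67 = 467570.94
Buyer's account: destination terminal 1282.23 + brokerage 120.83 + duty 6440.80 + delivery 1043.13 = 8886.99

Buyer's account: SGD 8886.99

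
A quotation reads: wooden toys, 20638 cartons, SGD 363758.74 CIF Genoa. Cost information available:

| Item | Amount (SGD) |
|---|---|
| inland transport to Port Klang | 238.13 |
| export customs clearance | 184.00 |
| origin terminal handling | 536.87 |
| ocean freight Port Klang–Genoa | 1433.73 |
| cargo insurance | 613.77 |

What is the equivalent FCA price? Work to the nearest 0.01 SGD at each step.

FCA price: SGD 361174.37

Not relevant to the conversion: inland to port, export clearance — on the seller under both CIF and FCA; already in the CIF price and stays in the FCA price.
From CIF to FCA, the seller no longer bears: origin terminal, freight, insurance.
FCA price = 363758.74 − 536.87 − 1433.73 − 613.77 = 361174.37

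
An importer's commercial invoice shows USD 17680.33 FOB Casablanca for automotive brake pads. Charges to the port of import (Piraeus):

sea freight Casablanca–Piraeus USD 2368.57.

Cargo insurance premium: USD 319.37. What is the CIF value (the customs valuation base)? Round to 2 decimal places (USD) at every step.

CIF = FOB price + freight + insurance
CIF = 17680.33 + 2368.57 + 319.37 = 20368.27

CIF value: USD 20368.27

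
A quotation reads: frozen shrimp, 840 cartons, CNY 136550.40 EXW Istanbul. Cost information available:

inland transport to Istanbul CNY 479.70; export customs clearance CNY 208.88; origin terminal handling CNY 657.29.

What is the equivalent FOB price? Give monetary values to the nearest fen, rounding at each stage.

From EXW to FOB, the seller additionally bears: inland to port, export clearance, origin terminal.
FOB price = 136550.40 + 479.70 + 208.88 + 657.29 = 137896.27

FOB price: CNY 137896.27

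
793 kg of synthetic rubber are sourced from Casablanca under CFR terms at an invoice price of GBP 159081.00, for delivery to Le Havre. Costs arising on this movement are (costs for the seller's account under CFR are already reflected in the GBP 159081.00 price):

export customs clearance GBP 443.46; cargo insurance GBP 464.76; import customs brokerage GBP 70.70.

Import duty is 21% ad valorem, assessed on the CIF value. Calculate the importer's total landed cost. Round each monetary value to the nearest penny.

Total landed cost: GBP 193121.07

CFR: the seller pays costs through ocean freight to the destination port, but not insurance.
Already in the invoice (seller's account under CFR): export clearance — exclude.
CIF value = CFR price + insurance = 159081.00 + 464.76 = 159545.76
Import duty = 159545.76 × 21% = 33504.61
Buyer bears: insurance 464.76 + brokerage 70.70 + duty 33504.61 = 34040.07
Landed cost = invoice 159081.00 + 34040.07 = 193121.07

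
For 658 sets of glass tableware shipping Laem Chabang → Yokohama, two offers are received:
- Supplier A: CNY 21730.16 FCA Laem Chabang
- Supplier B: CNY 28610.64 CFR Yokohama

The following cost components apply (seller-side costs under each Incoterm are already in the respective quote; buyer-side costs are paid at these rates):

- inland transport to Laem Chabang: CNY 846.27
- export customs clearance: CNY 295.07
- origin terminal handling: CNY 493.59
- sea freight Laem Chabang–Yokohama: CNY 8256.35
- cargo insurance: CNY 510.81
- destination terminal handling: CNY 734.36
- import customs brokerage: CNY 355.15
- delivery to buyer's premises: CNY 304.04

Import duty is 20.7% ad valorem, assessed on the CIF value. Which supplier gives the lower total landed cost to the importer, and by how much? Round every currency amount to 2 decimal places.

Supplier B is cheaper by CNY 2256.44

Supplier A (FCA):
CIF value = FCA price + origin terminal + freight + insurance = 21730.16 + 493.59 + 8256.35 + 510.81 = 30990.91
Import duty = 30990.91 × 20.7% = 6415.12
Buyer bears (A): 493.59 + 8256.35 + 510.81 + 734.36 + 355.15 + 304.04 = 10654.30
Landed cost (A) = invoice 21730.16 + 10654.30 + duty 6415.12 = 38799.58
Supplier B (CFR):
CIF value = CFR price + insurance = 28610.64 + 510.81 = 29121.45
Import duty = 29121.45 × 20.7% = 6028.14
Buyer bears (B): 510.81 + 734.36 + 355.15 + 304.04 = 1904.36
Landed cost (B) = invoice 28610.64 + 1904.36 + duty 6028.14 = 36543.14
Difference = |38799.58 − 36543.14| = 2256.44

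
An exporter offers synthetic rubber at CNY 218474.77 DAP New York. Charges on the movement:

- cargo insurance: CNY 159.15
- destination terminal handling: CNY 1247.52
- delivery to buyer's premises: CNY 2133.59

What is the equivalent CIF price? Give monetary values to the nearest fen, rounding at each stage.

Not relevant to the conversion: insurance — on the seller under both DAP and CIF; already in the DAP price and stays in the CIF price.
From DAP to CIF, the seller no longer bears: destination terminal, delivery.
CIF price = 218474.77 − 1247.52 − 2133.59 = 215093.66

CIF price: CNY 215093.66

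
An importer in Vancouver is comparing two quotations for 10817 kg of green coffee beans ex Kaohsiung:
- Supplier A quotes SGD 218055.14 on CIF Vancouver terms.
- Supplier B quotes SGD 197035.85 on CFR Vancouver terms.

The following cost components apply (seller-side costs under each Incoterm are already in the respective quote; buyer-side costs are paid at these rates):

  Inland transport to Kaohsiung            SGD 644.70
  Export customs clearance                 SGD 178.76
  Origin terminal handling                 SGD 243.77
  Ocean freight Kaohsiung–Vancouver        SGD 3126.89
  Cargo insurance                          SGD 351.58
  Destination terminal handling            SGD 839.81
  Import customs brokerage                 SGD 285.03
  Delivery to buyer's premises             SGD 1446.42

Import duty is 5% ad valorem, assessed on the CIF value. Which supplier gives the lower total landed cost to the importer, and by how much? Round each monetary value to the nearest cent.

Supplier B is cheaper by SGD 21701.10

Supplier A (CIF):
The CIF price already equals the CIF value: 218055.14
Import duty = 218055.14 × 5% = 10902.76
Buyer bears (A): 839.81 + 285.03 + 1446.42 = 2571.26
Landed cost (A) = invoice 218055.14 + 2571.26 + duty 10902.76 = 231529.16
Supplier B (CFR):
CIF value = CFR price + insurance = 197035.85 + 351.58 = 197387.43
Import duty = 197387.43 × 5% = 9869.37
Buyer bears (B): 351.58 + 839.81 + 285.03 + 1446.42 = 2922.84
Landed cost (B) = invoice 197035.85 + 2922.84 + duty 9869.37 = 209828.06
Difference = |231529.16 − 209828.06| = 21701.10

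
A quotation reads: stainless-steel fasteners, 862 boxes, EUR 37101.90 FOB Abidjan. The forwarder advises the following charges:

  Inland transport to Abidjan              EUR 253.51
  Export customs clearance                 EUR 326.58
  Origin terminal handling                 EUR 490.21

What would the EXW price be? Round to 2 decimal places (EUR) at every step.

EXW price: EUR 36031.60

From FOB to EXW, the seller no longer bears: inland to port, export clearance, origin terminal.
EXW price = 37101.90 − 253.51 − 326.58 − 490.21 = 36031.60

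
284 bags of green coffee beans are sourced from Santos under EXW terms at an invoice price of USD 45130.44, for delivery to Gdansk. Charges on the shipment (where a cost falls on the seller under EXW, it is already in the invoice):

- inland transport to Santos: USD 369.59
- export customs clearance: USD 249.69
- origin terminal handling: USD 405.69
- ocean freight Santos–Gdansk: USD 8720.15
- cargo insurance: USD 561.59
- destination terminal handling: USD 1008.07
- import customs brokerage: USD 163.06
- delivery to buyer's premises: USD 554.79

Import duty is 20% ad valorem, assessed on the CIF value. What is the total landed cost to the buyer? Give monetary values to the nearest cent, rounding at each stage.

Total landed cost: USD 68250.50

EXW: the seller makes goods available at their premises; the buyer bears all onward costs.
CIF value = EXW price + inland to port + export clearance + origin terminal + freight + insurance = 45130.44 + 369.59 + 249.69 + 405.69 + 8720.15 + 561.59 = 55437.15
Import duty = 55437.15 × 20% = 11087.43
Buyer bears: inland to port 369.59 + export clearance 249.69 + origin terminal 405.69 + freight 8720.15 + insurance 561.59 + destination terminal 1008.07 + brokerage 163.06 + delivery 554.79 + duty 11087.43 = 23120.06
Landed cost = invoice 45130.44 + 23120.06 = 68250.50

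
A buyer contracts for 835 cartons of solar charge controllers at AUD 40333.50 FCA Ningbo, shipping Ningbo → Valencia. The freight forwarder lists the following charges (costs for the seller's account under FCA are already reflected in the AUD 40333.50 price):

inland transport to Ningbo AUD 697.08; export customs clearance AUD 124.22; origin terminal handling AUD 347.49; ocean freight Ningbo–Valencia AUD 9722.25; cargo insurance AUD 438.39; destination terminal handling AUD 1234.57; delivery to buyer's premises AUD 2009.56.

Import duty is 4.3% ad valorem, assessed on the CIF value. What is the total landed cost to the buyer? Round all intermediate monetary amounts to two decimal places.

Total landed cost: AUD 56271.95

FCA: the seller delivers export-cleared goods to the carrier; the buyer bears costs from that point.
Already in the invoice (seller's account under FCA): inland to port, export clearance — exclude.
CIF value = FCA price + origin terminal + freight + insurance = 40333.50 + 347.49 + 9722.25 + 438.39 = 50841.63
Import duty = 50841.63 × 4.3% = 2186.19
Buyer bears: origin terminal 347.49 + freight 9722.25 + insurance 438.39 + destination terminal 1234.57 + delivery 2009.56 + duty 2186.19 = 15938.45
Landed cost = invoice 40333.50 + 15938.45 = 56271.95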